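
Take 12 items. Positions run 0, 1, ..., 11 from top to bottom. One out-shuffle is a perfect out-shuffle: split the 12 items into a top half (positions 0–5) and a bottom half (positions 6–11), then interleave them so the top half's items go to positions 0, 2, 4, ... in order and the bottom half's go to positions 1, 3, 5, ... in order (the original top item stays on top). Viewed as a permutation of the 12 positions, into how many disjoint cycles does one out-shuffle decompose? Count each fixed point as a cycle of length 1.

Trace each unvisited position around until it returns:
(0) (1 2 4 8 5 10 9 7 3 6) (11)
3 cycles in total.

3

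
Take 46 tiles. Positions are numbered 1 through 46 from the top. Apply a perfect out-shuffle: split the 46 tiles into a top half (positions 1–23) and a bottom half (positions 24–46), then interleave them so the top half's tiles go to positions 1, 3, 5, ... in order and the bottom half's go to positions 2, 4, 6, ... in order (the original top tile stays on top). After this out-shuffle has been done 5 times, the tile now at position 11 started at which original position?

Work backwards from position 11, undoing one out-shuffle at a time:
11 ← 6 ← 26 ← 36 ← 41 ← 21
So the tile now at position 11 started at position 21.

21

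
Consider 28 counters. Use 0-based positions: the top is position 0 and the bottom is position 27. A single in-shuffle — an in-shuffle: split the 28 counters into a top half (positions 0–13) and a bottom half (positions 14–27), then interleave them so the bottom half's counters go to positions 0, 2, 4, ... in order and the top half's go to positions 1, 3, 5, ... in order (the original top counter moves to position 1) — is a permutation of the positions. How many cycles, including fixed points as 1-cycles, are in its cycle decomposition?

1

Trace each unvisited position around until it returns:
(0 1 3 7 15 2 ... len 28)
1 cycle in total.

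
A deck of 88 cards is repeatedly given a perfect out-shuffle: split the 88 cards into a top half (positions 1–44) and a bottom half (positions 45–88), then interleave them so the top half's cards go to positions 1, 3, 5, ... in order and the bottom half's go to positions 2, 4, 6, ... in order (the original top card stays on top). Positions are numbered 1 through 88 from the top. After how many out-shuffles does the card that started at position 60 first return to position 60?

28

Follow position 60 under repeated out-shuffles:
60 → 32 → 63 → 38 → 75 → 62 → 36 → 71 → ... → 60 (length 28)
It first returns after 28 out-shuffles.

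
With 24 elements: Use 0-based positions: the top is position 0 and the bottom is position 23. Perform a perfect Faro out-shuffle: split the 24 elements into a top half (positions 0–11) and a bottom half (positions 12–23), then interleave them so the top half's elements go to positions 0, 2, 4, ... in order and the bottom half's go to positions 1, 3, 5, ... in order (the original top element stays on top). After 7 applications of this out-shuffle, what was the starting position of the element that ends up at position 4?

Work backwards from position 4, undoing one out-shuffle at a time:
4 ← 2 ← 1 ← 12 ← 6 ← 3 ← 13 ← 18
So the element now at position 4 started at position 18.

18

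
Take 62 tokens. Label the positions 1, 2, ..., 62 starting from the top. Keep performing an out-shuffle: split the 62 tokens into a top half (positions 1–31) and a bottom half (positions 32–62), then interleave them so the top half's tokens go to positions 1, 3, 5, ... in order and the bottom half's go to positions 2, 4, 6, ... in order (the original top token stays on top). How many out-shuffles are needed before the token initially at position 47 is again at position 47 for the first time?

Follow position 47 under repeated out-shuffles:
47 → 32 → 2 → 3 → 5 → 9 → 17 → 33 → ... → 47 (length 60)
It first returns after 60 out-shuffles.

60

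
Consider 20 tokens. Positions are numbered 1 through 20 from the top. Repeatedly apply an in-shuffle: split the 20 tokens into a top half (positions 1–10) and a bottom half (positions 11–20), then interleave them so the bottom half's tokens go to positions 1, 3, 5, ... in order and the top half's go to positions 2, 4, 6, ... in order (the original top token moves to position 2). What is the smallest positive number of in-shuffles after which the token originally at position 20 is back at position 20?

6

Follow position 20 under repeated in-shuffles:
20 → 19 → 17 → 13 → 5 → 10 → 20
It first returns after 6 in-shuffles.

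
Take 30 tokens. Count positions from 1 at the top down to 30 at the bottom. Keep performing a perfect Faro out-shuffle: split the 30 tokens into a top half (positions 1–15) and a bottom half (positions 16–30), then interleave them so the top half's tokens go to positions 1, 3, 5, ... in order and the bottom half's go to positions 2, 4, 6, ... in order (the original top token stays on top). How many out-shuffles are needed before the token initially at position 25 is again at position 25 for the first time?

Follow position 25 under repeated out-shuffles:
25 → 20 → 10 → 19 → 8 → 15 → 29 → 28 → ... → 25 (length 28)
It first returns after 28 out-shuffles.

28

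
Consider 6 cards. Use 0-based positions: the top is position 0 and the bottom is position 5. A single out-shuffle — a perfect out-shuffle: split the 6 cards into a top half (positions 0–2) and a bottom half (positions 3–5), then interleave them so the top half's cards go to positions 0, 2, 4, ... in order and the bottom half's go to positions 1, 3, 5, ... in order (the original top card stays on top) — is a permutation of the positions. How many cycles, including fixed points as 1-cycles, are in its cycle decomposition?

Trace each unvisited position around until it returns:
(0) (1 2 4 3) (5)
3 cycles in total.

3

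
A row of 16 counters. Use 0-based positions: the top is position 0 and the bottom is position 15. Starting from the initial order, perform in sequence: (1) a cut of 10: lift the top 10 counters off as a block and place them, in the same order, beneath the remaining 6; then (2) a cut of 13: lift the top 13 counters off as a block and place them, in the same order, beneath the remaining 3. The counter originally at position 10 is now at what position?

3

Track the counter from position 10 forward through each operation:
  after op 1 (cut 10): 10 → 0
  after op 2 (cut 13): 0 → 3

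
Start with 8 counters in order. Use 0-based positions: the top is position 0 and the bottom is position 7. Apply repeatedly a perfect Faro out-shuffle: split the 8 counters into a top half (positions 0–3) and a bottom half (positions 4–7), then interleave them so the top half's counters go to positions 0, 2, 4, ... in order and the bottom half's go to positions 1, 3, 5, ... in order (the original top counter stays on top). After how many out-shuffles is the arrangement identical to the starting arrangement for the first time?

3

The out-shuffle permutes the 8 positions with cycle lengths [1, 1, 3, 3].
Every counter is home exactly when every cycle has completed a whole number of laps, i.e. after lcm(1, 3) = 3 out-shuffles.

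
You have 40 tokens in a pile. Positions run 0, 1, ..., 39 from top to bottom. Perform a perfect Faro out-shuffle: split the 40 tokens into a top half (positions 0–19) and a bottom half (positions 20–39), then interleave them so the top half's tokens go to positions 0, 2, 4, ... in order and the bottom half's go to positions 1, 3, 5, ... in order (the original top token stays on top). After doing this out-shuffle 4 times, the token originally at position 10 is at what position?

4

Track the token's position through each out-shuffle:
10 → 20 → 1 → 2 → 4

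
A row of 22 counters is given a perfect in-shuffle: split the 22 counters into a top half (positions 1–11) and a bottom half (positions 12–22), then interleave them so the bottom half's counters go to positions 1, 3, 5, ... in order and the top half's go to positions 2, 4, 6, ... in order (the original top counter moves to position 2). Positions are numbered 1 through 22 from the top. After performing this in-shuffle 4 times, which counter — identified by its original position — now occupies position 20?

7

Work backwards from position 20, undoing one in-shuffle at a time:
20 ← 10 ← 5 ← 14 ← 7
So the counter now at position 20 started at position 7.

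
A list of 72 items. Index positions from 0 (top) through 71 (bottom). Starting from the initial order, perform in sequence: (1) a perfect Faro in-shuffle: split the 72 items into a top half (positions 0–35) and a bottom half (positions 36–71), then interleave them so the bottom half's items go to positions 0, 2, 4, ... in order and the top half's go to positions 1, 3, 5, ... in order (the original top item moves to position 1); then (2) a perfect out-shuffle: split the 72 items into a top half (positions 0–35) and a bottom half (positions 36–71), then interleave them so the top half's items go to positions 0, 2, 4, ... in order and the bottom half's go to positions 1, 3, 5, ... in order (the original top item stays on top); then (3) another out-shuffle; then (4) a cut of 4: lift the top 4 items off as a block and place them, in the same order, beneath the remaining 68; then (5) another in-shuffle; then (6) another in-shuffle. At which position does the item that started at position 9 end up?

Track the item from position 9 forward through each operation:
  after op 1 (in-shuffle): 9 → 19
  after op 2 (out-shuffle): 19 → 38
  after op 3 (out-shuffle): 38 → 5
  after op 4 (cut 4): 5 → 1
  after op 5 (in-shuffle): 1 → 3
  after op 6 (in-shuffle): 3 → 7

7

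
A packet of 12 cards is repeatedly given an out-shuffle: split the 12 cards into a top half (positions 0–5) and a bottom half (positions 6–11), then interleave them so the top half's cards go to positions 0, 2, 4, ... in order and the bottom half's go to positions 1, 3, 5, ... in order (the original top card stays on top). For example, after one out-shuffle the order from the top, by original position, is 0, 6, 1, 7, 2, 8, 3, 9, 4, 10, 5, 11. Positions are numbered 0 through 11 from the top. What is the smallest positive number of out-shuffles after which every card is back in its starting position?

10

The out-shuffle permutes the 12 positions with cycle lengths [1, 1, 10].
Every card is home exactly when every cycle has completed a whole number of laps, i.e. after lcm(1, 10) = 10 out-shuffles.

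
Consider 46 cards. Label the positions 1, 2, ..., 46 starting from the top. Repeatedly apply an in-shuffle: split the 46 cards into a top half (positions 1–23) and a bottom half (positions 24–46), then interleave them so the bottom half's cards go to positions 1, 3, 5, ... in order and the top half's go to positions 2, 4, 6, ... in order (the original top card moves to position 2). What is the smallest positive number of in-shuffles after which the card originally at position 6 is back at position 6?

Follow position 6 under repeated in-shuffles:
6 → 12 → 24 → 1 → 2 → 4 → 8 → 16 → ... → 6 (length 23)
It first returns after 23 in-shuffles.

23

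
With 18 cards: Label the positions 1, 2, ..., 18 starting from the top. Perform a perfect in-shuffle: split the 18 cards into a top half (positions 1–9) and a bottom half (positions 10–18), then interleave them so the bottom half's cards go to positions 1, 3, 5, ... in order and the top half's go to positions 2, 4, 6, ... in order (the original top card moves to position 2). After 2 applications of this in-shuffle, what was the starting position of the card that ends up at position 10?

Work backwards from position 10, undoing one in-shuffle at a time:
10 ← 5 ← 12
So the card now at position 10 started at position 12.

12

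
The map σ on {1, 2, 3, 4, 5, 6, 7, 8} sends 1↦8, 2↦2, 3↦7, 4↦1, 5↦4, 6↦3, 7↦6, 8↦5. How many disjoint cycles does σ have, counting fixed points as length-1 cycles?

3

Cycle decomposition: (1 8 5 4) (2) (3 7 6).
3 cycles.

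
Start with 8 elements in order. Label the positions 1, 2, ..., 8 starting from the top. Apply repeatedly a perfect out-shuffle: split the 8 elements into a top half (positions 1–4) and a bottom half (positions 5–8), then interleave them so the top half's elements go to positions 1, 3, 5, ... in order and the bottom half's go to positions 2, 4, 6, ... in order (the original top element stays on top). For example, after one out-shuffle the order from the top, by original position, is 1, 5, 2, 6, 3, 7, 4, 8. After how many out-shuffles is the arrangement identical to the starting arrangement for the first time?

The out-shuffle permutes the 8 positions with cycle lengths [1, 1, 3, 3].
Every element is home exactly when every cycle has completed a whole number of laps, i.e. after lcm(1, 3) = 3 out-shuffles.

3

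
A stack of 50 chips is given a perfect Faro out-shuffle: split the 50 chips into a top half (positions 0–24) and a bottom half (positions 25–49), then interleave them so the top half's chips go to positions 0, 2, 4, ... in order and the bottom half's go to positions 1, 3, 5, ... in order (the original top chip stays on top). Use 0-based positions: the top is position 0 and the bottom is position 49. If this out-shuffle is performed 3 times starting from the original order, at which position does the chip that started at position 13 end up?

6

Track the chip's position through each out-shuffle:
13 → 26 → 3 → 6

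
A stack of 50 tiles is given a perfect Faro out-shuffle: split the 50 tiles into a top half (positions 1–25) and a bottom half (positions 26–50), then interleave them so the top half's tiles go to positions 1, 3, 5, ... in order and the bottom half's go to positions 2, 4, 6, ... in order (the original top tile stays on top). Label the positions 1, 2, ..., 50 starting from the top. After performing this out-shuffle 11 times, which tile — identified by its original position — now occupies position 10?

Work backwards from position 10, undoing one out-shuffle at a time:
10 ← 30 ← 40 ← 45 ← 23 ← 12 ← 31 ← 16 ← 33 ← 17 ← 9 ← 5
So the tile now at position 10 started at position 5.

5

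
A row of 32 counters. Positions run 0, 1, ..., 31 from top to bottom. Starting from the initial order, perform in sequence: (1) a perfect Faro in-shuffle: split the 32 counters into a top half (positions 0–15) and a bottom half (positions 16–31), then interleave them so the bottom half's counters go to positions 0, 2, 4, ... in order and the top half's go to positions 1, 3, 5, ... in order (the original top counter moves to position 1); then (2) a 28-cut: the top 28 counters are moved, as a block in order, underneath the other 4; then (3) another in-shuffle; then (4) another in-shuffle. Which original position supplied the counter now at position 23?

Undo the operations in reverse order, starting from position 23:
  undo op 4 (in-shuffle, from top half): 23 ← 11
  undo op 3 (in-shuffle, from top half): 11 ← 5
  undo op 2 (cut 28): 5 ← 1
  undo op 1 (in-shuffle, from top half): 1 ← 0
So the counter at position 23 came from original position 0.

0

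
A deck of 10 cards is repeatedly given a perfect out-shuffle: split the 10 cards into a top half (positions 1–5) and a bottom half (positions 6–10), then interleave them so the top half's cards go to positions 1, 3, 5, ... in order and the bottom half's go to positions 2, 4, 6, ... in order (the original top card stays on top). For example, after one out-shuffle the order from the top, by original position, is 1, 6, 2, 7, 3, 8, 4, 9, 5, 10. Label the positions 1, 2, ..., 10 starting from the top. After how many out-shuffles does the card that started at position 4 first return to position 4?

Follow position 4 under repeated out-shuffles:
4 → 7 → 4
It first returns after 2 out-shuffles.

2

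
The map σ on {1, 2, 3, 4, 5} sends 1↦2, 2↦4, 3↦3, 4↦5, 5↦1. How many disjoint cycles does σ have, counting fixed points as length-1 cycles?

2

Cycle decomposition: (1 2 4 5) (3).
2 cycles.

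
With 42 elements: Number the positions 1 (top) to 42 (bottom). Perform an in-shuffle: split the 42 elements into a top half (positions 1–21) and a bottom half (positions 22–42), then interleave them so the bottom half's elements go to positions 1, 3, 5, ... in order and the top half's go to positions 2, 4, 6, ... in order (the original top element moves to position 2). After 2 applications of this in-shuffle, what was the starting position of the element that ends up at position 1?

Work backwards from position 1, undoing one in-shuffle at a time:
1 ← 22 ← 11
So the element now at position 1 started at position 11.

11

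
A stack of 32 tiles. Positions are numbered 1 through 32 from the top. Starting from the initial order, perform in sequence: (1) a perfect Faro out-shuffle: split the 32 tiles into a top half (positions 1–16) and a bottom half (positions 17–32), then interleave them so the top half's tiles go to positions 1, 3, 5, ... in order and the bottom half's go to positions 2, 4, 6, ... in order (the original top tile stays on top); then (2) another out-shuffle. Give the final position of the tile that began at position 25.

Track the tile from position 25 forward through each operation:
  after op 1 (out-shuffle): 25 → 18
  after op 2 (out-shuffle): 18 → 4

4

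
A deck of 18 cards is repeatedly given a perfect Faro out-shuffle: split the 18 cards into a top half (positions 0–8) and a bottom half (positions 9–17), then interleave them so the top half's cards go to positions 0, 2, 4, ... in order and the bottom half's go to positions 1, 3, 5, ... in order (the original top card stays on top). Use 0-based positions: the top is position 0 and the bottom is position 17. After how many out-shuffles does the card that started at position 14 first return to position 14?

8

Follow position 14 under repeated out-shuffles:
14 → 11 → 5 → 10 → 3 → 6 → 12 → 7 → 14
It first returns after 8 out-shuffles.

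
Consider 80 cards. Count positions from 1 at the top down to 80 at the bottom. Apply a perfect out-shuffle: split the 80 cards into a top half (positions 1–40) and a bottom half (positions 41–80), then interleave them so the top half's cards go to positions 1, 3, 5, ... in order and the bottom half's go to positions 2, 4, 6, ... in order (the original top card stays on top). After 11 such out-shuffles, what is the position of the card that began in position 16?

Track the card's position through each out-shuffle:
16 → 31 → 61 → 42 → 4 → 7 → 13 → 25 → 49 → 18 → 35 → 69

69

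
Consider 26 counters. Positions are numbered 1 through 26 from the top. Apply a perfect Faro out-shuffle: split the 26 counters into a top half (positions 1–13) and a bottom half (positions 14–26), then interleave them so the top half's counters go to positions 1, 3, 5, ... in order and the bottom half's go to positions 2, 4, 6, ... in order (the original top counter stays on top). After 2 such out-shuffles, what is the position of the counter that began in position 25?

22

Track the counter's position through each out-shuffle:
25 → 24 → 22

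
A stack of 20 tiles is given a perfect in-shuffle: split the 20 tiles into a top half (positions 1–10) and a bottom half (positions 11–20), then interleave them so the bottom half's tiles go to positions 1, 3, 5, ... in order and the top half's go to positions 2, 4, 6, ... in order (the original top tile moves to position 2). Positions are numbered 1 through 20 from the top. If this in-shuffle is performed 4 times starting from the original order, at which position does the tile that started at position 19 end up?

10

Track the tile's position through each in-shuffle:
19 → 17 → 13 → 5 → 10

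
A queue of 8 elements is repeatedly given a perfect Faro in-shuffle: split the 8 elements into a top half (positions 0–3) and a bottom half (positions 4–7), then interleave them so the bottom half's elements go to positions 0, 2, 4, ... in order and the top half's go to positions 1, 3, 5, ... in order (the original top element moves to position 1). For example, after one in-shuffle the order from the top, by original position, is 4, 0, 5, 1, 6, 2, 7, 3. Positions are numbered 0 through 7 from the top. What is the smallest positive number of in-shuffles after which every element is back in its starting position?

6

The in-shuffle permutes the 8 positions with cycle lengths [2, 6].
Every element is home exactly when every cycle has completed a whole number of laps, i.e. after lcm(2, 6) = 6 in-shuffles.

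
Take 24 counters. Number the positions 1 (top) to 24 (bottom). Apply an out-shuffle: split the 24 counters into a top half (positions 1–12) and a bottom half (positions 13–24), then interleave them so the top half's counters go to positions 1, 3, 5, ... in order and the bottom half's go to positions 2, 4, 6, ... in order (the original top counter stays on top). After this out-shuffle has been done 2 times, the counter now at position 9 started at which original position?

Work backwards from position 9, undoing one out-shuffle at a time:
9 ← 5 ← 3
So the counter now at position 9 started at position 3.

3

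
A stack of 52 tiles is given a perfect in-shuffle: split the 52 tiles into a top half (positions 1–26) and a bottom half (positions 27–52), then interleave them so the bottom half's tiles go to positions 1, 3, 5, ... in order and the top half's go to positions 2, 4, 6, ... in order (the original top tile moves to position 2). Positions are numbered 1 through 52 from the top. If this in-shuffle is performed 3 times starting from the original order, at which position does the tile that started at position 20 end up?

1

Track the tile's position through each in-shuffle:
20 → 40 → 27 → 1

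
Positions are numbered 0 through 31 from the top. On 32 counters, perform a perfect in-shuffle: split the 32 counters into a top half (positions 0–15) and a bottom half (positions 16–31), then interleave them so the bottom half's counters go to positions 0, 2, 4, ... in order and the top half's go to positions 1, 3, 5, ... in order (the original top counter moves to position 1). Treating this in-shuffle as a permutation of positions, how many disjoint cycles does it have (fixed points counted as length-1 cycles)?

Trace each unvisited position around until it returns:
(0 1 3 7 15 31 30 28 24 16) (2 5 11 23 14 29 26 20 8 17) (4 9 19 6 13 27 22 12 25 18) (10 21)
4 cycles in total.

4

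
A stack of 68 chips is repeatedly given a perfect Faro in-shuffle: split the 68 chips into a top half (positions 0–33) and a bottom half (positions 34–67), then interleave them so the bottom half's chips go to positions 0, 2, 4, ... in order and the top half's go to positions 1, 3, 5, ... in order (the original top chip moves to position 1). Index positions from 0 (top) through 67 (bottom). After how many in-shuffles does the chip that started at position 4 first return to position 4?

Follow position 4 under repeated in-shuffles:
4 → 9 → 19 → 39 → 10 → 21 → 43 → 18 → ... → 4 (length 22)
It first returns after 22 in-shuffles.

22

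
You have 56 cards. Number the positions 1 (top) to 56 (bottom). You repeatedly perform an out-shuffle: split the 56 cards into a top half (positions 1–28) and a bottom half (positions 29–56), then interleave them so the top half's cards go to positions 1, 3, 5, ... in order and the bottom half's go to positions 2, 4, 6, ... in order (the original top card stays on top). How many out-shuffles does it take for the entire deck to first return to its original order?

The out-shuffle permutes the 56 positions with cycle lengths [1, 1, 4, 10, 20, 20].
Every card is home exactly when every cycle has completed a whole number of laps, i.e. after lcm(1, 4, 10, 20) = 20 out-shuffles.

20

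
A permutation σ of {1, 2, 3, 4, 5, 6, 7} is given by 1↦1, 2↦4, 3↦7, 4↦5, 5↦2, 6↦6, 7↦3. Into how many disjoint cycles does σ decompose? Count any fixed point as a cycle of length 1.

4

Cycle decomposition: (1) (2 4 5) (3 7) (6).
4 cycles.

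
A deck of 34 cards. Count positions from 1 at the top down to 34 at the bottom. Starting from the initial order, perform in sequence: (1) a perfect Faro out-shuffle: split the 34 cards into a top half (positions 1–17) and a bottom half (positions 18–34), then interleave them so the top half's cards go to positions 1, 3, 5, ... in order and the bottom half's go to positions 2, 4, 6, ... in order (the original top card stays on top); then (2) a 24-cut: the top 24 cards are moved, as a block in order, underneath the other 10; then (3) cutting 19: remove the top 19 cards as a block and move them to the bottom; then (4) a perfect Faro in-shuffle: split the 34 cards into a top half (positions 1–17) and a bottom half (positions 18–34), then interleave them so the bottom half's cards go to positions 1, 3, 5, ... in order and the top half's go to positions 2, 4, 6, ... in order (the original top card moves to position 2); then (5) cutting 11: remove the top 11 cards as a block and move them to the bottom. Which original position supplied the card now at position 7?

Undo the operations in reverse order, starting from position 7:
  undo op 5 (cut 11): 7 ← 18
  undo op 4 (in-shuffle, from top half): 18 ← 9
  undo op 3 (cut 19): 9 ← 28
  undo op 2 (cut 24): 28 ← 18
  undo op 1 (out-shuffle, from bottom half): 18 ← 26
So the card at position 7 came from original position 26.

26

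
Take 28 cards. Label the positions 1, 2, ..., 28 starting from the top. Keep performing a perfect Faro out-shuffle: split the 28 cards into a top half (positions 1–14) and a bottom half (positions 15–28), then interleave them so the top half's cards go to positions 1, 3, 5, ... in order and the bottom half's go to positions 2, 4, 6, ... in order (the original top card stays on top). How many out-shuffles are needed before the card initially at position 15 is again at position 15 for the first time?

18

Follow position 15 under repeated out-shuffles:
15 → 2 → 3 → 5 → 9 → 17 → 6 → 11 → 21 → 14 → 27 → 26 → 24 → 20 → 12 → 23 → 18 → 8 → 15
It first returns after 18 out-shuffles.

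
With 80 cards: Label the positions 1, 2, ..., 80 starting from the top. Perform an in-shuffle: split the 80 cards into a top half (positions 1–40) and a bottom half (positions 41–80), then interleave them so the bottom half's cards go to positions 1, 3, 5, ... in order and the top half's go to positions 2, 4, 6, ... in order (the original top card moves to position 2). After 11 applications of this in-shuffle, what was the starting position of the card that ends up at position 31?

Work backwards from position 31, undoing one in-shuffle at a time:
31 ← 56 ← 28 ← 14 ← 7 ← 44 ← 22 ← 11 ← 46 ← 23 ← 52 ← 26
So the card now at position 31 started at position 26.

26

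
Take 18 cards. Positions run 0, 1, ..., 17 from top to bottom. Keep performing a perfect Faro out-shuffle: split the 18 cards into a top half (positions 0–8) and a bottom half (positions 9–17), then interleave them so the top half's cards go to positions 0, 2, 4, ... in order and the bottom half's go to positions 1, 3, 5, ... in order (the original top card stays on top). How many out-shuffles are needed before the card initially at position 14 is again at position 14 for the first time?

Follow position 14 under repeated out-shuffles:
14 → 11 → 5 → 10 → 3 → 6 → 12 → 7 → 14
It first returns after 8 out-shuffles.

8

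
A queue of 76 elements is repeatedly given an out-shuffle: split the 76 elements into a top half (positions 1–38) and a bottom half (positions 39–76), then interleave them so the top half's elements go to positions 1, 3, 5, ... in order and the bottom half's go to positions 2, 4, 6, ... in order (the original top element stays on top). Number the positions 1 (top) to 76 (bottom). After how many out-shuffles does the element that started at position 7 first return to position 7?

20

Follow position 7 under repeated out-shuffles:
7 → 13 → 25 → 49 → 22 → 43 → 10 → 19 → 37 → 73 → 70 → 64 → 52 → 28 → 55 → 34 → 67 → 58 → 40 → 4 → 7
It first returns after 20 out-shuffles.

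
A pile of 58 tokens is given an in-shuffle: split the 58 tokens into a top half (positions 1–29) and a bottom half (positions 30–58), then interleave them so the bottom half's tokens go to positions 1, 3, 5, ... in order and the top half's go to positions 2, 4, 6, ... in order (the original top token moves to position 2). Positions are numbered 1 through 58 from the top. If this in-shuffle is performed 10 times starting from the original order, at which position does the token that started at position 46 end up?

22

Track the token's position through each in-shuffle:
46 → 33 → 7 → 14 → 28 → 56 → 53 → 47 → 35 → 11 → 22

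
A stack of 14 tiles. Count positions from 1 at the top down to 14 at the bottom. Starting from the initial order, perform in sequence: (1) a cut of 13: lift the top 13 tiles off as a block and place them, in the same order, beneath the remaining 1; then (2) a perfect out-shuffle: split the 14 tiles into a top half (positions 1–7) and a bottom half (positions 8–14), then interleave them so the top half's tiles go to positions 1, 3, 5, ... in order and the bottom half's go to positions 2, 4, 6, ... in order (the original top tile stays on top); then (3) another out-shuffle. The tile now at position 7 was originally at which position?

Undo the operations in reverse order, starting from position 7:
  undo op 3 (out-shuffle, from top half): 7 ← 4
  undo op 2 (out-shuffle, from bottom half): 4 ← 9
  undo op 1 (cut 13): 9 ← 8
So the tile at position 7 came from original position 8.

8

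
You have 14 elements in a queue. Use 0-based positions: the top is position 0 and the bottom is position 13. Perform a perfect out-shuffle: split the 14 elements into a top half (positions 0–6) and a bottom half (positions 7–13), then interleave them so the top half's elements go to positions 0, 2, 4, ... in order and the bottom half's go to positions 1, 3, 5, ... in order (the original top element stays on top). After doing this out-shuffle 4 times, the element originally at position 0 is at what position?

Position 0 is a fixed point of every out-shuffle, so the element never moves.

0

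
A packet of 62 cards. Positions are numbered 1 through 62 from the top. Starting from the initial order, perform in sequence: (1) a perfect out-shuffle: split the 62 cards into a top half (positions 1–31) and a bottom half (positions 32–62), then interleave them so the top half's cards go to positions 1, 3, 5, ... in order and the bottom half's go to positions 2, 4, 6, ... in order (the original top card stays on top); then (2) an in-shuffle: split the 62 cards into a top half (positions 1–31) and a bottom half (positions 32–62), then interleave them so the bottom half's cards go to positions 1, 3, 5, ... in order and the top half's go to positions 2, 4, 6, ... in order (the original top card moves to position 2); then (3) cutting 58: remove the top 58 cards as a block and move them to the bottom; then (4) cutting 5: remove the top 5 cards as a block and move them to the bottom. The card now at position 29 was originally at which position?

8

Undo the operations in reverse order, starting from position 29:
  undo op 4 (cut 5): 29 ← 34
  undo op 3 (cut 58): 34 ← 30
  undo op 2 (in-shuffle, from top half): 30 ← 15
  undo op 1 (out-shuffle, from top half): 15 ← 8
So the card at position 29 came from original position 8.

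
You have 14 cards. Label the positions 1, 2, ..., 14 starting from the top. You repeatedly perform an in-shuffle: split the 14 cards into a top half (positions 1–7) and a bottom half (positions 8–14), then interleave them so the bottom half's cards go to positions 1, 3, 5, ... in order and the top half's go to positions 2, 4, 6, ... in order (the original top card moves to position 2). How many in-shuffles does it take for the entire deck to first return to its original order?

The in-shuffle permutes the 14 positions with cycle lengths [2, 4, 4, 4].
Every card is home exactly when every cycle has completed a whole number of laps, i.e. after lcm(2, 4) = 4 in-shuffles.

4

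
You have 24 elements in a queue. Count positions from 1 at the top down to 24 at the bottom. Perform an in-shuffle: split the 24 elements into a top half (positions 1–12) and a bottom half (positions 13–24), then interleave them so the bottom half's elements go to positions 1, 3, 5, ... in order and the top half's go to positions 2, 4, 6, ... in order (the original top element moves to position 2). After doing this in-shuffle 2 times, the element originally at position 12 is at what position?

Track the element's position through each in-shuffle:
12 → 24 → 23

23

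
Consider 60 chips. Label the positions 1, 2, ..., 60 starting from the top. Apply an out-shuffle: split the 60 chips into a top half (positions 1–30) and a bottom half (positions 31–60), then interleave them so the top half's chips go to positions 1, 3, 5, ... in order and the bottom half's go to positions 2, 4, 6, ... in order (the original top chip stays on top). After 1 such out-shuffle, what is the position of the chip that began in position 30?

59

Track the chip's position through each out-shuffle:
30 → 59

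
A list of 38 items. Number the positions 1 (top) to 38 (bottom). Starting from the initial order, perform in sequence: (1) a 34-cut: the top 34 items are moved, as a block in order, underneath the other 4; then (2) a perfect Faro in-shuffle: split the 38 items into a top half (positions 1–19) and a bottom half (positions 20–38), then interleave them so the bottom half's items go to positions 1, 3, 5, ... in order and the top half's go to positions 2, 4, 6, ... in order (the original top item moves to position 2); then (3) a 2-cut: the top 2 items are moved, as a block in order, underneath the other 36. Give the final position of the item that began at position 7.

Track the item from position 7 forward through each operation:
  after op 1 (cut 34): 7 → 11
  after op 2 (in-shuffle): 11 → 22
  after op 3 (cut 2): 22 → 20

20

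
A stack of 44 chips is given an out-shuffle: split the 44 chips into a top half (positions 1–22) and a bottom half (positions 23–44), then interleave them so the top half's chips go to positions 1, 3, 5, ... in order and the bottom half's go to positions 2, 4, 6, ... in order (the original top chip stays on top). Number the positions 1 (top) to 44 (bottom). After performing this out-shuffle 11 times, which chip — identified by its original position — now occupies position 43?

Work backwards from position 43, undoing one out-shuffle at a time:
43 ← 22 ← 33 ← 17 ← 9 ← 5 ← 3 ← 2 ← 23 ← 12 ← 28 ← 36
So the chip now at position 43 started at position 36.

36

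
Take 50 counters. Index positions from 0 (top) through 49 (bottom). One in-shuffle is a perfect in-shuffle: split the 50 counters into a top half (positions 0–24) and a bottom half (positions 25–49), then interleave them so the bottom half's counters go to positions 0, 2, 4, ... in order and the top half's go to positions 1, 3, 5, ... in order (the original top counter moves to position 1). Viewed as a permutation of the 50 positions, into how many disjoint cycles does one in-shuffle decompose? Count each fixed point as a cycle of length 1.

7

Trace each unvisited position around until it returns:
(0 1 3 7 15 31 12 25) (2 5 11 23 47 44 38 26) (4 9 19 39 28 6 13 27) (8 17 35 20 41 32 14 29) (10 21 43 36 22 45 40 30) (16 33) (18 37 24 49 48 46 42 34)
7 cycles in total.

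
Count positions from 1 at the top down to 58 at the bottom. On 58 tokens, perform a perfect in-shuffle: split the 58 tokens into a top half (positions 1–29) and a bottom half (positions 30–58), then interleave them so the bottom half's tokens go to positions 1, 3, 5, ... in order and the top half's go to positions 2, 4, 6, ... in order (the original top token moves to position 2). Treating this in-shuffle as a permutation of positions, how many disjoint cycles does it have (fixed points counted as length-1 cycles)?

1

Trace each unvisited position around until it returns:
(1 2 4 8 16 32 ... len 58)
1 cycle in total.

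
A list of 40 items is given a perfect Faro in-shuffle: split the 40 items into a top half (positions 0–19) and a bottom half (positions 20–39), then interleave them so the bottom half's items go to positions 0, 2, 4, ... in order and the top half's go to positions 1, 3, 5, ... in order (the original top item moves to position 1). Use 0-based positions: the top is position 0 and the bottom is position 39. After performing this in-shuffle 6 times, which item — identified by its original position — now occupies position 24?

Work backwards from position 24, undoing one in-shuffle at a time:
24 ← 32 ← 36 ← 38 ← 39 ← 19 ← 9
So the item now at position 24 started at position 9.

9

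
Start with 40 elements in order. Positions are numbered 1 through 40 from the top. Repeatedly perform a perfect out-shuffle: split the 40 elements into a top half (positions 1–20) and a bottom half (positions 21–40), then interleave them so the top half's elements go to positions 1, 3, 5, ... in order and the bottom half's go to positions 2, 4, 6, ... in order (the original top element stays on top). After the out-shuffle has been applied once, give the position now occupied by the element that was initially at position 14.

27

Track the element's position through each out-shuffle:
14 → 27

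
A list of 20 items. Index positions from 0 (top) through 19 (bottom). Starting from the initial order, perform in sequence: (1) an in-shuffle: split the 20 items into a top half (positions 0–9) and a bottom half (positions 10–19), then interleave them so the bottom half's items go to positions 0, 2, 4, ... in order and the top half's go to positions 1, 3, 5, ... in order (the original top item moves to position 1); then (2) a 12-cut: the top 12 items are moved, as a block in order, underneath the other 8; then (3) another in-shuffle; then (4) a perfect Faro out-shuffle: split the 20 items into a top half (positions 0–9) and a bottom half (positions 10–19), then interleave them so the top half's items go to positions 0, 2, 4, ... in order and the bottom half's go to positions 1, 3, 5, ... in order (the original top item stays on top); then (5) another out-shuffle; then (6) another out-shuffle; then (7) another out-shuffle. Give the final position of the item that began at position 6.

Track the item from position 6 forward through each operation:
  after op 1 (in-shuffle): 6 → 13
  after op 2 (cut 12): 13 → 1
  after op 3 (in-shuffle): 1 → 3
  after op 4 (out-shuffle): 3 → 6
  after op 5 (out-shuffle): 6 → 12
  after op 6 (out-shuffle): 12 → 5
  after op 7 (out-shuffle): 5 → 10

10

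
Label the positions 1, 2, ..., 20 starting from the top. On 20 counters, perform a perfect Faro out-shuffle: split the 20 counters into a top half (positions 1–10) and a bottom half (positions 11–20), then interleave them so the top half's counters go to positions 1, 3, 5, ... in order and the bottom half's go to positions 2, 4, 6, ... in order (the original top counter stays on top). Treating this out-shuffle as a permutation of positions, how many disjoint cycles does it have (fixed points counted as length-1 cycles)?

Trace each unvisited position around until it returns:
(1) (2 3 5 9 17 14 ... len 18) (20)
3 cycles in total.

3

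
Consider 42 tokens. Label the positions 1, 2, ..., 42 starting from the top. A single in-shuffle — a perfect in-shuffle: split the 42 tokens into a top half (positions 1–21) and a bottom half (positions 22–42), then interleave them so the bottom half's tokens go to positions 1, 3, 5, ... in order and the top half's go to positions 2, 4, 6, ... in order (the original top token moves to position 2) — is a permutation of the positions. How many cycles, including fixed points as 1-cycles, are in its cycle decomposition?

Trace each unvisited position around until it returns:
(1 2 4 8 16 32 ... len 14) (3 6 12 24 5 10 ... len 14) (7 14 28 13 26 9 ... len 14)
3 cycles in total.

3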